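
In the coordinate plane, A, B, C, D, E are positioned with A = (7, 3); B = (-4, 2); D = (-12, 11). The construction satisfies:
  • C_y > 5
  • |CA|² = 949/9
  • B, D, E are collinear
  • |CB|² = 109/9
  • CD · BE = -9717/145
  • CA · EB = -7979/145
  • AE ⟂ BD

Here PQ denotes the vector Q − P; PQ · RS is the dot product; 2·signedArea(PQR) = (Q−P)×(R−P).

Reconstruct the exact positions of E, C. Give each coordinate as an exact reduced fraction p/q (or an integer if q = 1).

1. E_x = 52/145  [B, D, E are collinear ∩ AE ⟂ BD]
2. E_y = -421/145  [B, D, E are collinear ∩ AE ⟂ BD]
   → E = (52/145, -421/145)
3. C_x = -3  [line 632/145·x + -711/145·y + 5688/145 = 0 ∩ |CB|² = 109/9]
4. C_y = 16/3  [line 632/145·x + -711/145·y + 5688/145 = 0 ∩ |CB|² = 109/9]
   → C = (-3, 16/3)

C = (-3, 16/3)
E = (52/145, -421/145)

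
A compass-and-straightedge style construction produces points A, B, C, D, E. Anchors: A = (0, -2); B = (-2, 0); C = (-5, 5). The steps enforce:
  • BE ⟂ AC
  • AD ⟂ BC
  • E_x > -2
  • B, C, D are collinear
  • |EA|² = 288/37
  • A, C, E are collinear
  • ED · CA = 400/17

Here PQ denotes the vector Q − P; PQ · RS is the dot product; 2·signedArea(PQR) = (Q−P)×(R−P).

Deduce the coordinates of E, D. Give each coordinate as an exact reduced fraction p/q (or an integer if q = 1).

D = (-10/17, -40/17)
E = (-60/37, 10/37)

1. E_x = -60/37  [A, C, E are collinear ∩ BE ⟂ AC]
2. E_y = 10/37  [A, C, E are collinear ∩ BE ⟂ AC]
   → E = (-60/37, 10/37)
3. D_x = -10/17  [B, C, D are collinear ∩ AD ⟂ BC]
4. D_y = -40/17  [B, C, D are collinear ∩ AD ⟂ BC]
   → D = (-10/17, -40/17)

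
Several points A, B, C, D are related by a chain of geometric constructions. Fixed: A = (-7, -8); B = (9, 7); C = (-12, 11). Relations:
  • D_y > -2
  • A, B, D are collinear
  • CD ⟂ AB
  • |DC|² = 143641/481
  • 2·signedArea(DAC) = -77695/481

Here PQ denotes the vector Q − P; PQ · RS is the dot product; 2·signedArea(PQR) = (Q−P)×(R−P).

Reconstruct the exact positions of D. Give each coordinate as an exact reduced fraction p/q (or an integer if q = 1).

1. D_x = -87/481  [A, B, D are collinear ∩ CD ⟂ AB]
2. D_y = -773/481  [A, B, D are collinear ∩ CD ⟂ AB]
   → D = (-87/481, -773/481)

D = (-87/481, -773/481)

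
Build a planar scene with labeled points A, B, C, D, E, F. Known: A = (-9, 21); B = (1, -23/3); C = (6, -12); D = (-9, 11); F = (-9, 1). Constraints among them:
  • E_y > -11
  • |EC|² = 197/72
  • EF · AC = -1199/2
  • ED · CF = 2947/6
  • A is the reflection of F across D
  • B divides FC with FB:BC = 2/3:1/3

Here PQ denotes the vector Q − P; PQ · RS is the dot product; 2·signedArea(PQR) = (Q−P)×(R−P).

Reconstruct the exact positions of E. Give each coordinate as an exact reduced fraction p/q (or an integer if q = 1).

1. E_x = 19/4  [EF · AC = -1199/2 ∩ ED · CF = 2947/6]
2. E_y = -131/12  [EF · AC = -1199/2 ∩ ED · CF = 2947/6]
   → E = (19/4, -131/12)

E = (19/4, -131/12)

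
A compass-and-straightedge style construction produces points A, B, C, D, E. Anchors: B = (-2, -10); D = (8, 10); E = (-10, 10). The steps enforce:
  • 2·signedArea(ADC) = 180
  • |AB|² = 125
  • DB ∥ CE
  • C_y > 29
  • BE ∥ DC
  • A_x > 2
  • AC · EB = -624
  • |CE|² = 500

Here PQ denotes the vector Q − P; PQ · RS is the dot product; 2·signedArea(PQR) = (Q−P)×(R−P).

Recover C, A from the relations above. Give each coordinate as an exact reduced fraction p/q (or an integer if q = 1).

A = (3, 0)
C = (0, 30)

1. C_x = 0  [DB ∥ CE ∩ BE ∥ DC]
2. C_y = 30  [DB ∥ CE ∩ BE ∥ DC]
   → C = (0, 30)
3. A_x = 3  [2·signedArea(ADC) = 180 ∩ AC · EB = -624]
4. A_y = 0  [2·signedArea(ADC) = 180 ∩ AC · EB = -624]
   → A = (3, 0)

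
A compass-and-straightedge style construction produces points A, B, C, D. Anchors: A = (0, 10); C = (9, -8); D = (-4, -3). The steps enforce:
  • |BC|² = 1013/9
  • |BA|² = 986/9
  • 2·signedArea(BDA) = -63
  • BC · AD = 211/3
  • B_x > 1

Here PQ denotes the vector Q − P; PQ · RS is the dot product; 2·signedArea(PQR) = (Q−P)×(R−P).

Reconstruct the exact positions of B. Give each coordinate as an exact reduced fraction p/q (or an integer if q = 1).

1. B_x = 5/3  [2·signedArea(BDA) = -63 ∩ BC · AD = 211/3]
2. B_y = -1/3  [2·signedArea(BDA) = -63 ∩ BC · AD = 211/3]
   → B = (5/3, -1/3)

B = (5/3, -1/3)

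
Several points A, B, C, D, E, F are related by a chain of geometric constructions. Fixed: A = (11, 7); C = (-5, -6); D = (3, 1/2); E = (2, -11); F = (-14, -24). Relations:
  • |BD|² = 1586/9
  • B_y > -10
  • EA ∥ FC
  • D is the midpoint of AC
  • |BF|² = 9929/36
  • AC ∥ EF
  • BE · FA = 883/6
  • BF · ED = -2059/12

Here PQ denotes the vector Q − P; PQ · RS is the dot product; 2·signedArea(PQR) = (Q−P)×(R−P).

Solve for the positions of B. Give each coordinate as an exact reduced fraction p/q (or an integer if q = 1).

B = (-16/3, -59/6)

1. B_x = -16/3  [BF · ED = -2059/12 ∩ BE · FA = 883/6]
2. B_y = -59/6  [BF · ED = -2059/12 ∩ BE · FA = 883/6]
   → B = (-16/3, -59/6)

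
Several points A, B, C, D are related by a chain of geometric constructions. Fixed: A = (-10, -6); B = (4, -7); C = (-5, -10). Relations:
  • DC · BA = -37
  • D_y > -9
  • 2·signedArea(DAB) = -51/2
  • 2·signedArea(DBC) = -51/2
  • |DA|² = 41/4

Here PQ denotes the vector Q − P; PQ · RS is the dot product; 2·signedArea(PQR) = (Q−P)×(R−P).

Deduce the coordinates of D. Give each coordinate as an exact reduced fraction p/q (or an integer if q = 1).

D = (-15/2, -8)

1. D_x = -15/2  [2·signedArea(DBC) = -51/2 ∩ 2·signedArea(DAB) = -51/2]
2. D_y = -8  [2·signedArea(DBC) = -51/2 ∩ 2·signedArea(DAB) = -51/2]
   → D = (-15/2, -8)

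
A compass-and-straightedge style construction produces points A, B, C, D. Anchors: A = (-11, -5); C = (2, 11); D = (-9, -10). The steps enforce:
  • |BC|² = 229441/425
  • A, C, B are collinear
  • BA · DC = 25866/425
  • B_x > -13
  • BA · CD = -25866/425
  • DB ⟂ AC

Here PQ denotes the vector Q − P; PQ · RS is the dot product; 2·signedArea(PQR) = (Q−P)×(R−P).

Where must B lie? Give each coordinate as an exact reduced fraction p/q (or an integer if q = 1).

B = (-5377/425, -2989/425)

1. B_x = -5377/425  [A, C, B are collinear ∩ DB ⟂ AC]
2. B_y = -2989/425  [A, C, B are collinear ∩ DB ⟂ AC]
   → B = (-5377/425, -2989/425)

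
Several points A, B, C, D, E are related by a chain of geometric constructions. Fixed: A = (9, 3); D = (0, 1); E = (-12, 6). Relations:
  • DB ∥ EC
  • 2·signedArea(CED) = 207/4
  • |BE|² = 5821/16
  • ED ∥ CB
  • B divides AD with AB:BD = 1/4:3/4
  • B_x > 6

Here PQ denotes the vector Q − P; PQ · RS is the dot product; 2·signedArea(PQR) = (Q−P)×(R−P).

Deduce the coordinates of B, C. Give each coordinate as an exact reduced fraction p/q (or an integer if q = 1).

1. B_x = 27/4  [B divides AD with AB:BD = 1/4:3/4]
2. B_y = 5/2  [B divides AD with AB:BD = 1/4:3/4]
   → B = (27/4, 5/2)
3. C_x = -21/4  [ED ∥ CB ∩ DB ∥ EC]
4. C_y = 15/2  [ED ∥ CB ∩ DB ∥ EC]
   → C = (-21/4, 15/2)

B = (27/4, 5/2)
C = (-21/4, 15/2)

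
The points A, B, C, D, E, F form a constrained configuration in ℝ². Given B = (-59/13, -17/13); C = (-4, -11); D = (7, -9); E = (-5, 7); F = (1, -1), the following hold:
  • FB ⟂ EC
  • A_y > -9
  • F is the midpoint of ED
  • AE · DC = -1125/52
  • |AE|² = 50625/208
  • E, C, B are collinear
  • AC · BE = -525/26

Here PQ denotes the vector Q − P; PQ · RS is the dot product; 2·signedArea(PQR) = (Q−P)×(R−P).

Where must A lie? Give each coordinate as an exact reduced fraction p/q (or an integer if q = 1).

1. A_x = -215/52  [AE · DC = -1125/52 ∩ AC · BE = -525/26]
2. A_y = -223/26  [AE · DC = -1125/52 ∩ AC · BE = -525/26]
   → A = (-215/52, -223/26)

A = (-215/52, -223/26)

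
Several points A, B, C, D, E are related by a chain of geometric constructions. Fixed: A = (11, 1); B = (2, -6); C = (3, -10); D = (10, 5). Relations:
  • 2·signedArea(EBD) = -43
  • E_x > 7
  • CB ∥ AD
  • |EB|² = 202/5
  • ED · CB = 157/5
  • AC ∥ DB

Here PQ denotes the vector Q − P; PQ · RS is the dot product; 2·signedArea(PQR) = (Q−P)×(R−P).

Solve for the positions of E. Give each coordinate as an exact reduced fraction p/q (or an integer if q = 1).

E = (39/5, -17/5)

1. E_x = 39/5  [2·signedArea(EBD) = -43 ∩ ED · CB = 157/5]
2. E_y = -17/5  [2·signedArea(EBD) = -43 ∩ ED · CB = 157/5]
   → E = (39/5, -17/5)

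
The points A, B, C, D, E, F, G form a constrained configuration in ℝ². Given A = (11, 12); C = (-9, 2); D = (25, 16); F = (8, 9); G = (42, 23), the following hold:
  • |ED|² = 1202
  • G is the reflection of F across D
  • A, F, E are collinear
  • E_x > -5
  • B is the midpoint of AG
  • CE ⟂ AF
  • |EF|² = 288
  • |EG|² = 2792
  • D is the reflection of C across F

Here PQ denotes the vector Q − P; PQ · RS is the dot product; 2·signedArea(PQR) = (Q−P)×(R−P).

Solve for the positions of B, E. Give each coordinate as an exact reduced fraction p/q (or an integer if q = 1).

B = (53/2, 35/2)
E = (-4, -3)

1. B_x = 53/2  [B is the midpoint of AG]
2. B_y = 35/2  [B is the midpoint of AG]
   → B = (53/2, 35/2)
3. E_x = -4  [A, F, E are collinear ∩ CE ⟂ AF]
4. E_y = -3  [A, F, E are collinear ∩ CE ⟂ AF]
   → E = (-4, -3)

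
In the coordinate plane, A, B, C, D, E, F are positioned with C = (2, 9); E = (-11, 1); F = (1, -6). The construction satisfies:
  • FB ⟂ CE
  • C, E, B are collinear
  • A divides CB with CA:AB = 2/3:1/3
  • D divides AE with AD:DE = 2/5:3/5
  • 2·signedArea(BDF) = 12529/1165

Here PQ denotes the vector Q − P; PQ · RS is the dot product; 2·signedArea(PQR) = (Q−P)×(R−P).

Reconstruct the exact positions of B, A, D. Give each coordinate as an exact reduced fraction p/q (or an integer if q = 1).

A = (-2060/699, 4163/699)
B = (-1263/233, 1033/233)
D = (-7186/1165, 4629/1165)

1. B_x = -1263/233  [C, E, B are collinear ∩ FB ⟂ CE]
2. B_y = 1033/233  [C, E, B are collinear ∩ FB ⟂ CE]
   → B = (-1263/233, 1033/233)
3. A_x = -2060/699  [A divides CB with CA:AB = 2/3:1/3]
4. A_y = 4163/699  [A divides CB with CA:AB = 2/3:1/3]
   → A = (-2060/699, 4163/699)
5. D_x = -7186/1165  [D divides AE with AD:DE = 2/5:3/5]
6. D_y = 4629/1165  [D divides AE with AD:DE = 2/5:3/5]
   → D = (-7186/1165, 4629/1165)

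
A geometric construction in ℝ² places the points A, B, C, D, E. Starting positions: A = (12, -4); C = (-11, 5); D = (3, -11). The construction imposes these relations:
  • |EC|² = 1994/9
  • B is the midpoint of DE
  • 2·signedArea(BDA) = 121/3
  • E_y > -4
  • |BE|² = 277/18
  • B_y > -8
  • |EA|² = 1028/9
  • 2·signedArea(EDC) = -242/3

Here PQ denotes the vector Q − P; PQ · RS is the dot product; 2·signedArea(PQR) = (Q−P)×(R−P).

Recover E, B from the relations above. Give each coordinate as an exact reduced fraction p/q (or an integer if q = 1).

B = (13/6, -43/6)
E = (4/3, -10/3)

1. E_x = 4/3  [line -16·x + -14·y + -76/3 = 0 ∩ |EA|² = 1028/9]
2. E_y = -10/3  [line -16·x + -14·y + -76/3 = 0 ∩ |EA|² = 1028/9]
   → E = (4/3, -10/3)
3. B_x = 13/6  [B is the midpoint of DE]
4. B_y = -43/6  [B is the midpoint of DE]
   → B = (13/6, -43/6)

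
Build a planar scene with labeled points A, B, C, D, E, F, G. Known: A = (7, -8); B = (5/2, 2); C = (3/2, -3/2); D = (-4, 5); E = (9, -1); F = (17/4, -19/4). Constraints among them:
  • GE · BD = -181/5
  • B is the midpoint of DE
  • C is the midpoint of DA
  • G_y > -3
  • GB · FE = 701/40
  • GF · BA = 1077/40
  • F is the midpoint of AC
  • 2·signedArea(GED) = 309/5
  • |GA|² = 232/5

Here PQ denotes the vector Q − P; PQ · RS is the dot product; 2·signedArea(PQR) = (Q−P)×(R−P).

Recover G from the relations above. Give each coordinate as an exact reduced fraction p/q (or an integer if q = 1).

1. G_x = 13/5  [GF · BA = 1077/40 ∩ GE · BD = -181/5]
2. G_y = -14/5  [GF · BA = 1077/40 ∩ GE · BD = -181/5]
   → G = (13/5, -14/5)

G = (13/5, -14/5)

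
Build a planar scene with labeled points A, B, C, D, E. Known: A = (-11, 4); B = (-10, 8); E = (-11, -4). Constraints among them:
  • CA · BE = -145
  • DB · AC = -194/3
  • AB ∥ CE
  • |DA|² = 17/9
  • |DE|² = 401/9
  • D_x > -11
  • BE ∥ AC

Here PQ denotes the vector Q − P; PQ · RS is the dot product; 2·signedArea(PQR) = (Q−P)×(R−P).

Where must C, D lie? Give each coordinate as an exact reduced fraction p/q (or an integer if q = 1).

1. C_x = -12  [AB ∥ CE ∩ BE ∥ AC]
2. C_y = -8  [AB ∥ CE ∩ BE ∥ AC]
   → C = (-12, -8)
3. D_x = -32/3  [line 1·x + 12·y + -64/3 = 0 ∩ |DA|² = 17/9]
4. D_y = 8/3  [line 1·x + 12·y + -64/3 = 0 ∩ |DA|² = 17/9]
   → D = (-32/3, 8/3)

C = (-12, -8)
D = (-32/3, 8/3)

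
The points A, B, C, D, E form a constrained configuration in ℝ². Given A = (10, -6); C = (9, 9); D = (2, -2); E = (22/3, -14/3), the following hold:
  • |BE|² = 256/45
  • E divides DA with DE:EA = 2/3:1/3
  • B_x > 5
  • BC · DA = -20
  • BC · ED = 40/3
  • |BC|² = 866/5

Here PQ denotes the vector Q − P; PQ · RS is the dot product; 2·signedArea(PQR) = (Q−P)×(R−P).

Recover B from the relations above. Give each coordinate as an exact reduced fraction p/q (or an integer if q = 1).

B = (26/5, -18/5)

1. B_x = 26/5  [line -8·x + 4·y + 56 = 0 ∩ |BE|² = 256/45]
2. B_y = -18/5  [line -8·x + 4·y + 56 = 0 ∩ |BE|² = 256/45]
   → B = (26/5, -18/5)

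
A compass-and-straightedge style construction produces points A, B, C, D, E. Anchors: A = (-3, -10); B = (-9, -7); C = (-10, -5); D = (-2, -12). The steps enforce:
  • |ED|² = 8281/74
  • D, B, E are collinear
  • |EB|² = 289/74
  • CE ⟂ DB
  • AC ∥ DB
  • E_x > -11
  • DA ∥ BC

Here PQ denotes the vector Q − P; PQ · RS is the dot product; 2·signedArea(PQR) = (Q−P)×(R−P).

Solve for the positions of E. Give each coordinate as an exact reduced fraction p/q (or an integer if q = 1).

1. E_x = -785/74  [D, B, E are collinear ∩ CE ⟂ DB]
2. E_y = -433/74  [D, B, E are collinear ∩ CE ⟂ DB]
   → E = (-785/74, -433/74)

E = (-785/74, -433/74)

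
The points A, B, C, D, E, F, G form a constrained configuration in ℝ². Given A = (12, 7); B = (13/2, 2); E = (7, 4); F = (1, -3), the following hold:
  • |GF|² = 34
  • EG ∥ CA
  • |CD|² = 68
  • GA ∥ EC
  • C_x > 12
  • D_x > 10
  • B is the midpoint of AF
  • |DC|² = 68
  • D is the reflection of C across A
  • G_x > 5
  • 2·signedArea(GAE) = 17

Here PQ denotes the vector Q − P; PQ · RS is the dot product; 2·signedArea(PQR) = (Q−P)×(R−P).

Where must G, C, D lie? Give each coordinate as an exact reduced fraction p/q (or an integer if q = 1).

1. G_x = 6  [line 3·x + -5·y + -18 = 0 ∩ |GF|² = 34]
2. G_y = 0  [line 3·x + -5·y + -18 = 0 ∩ |GF|² = 34]
   → G = (6, 0)
3. C_x = 13  [EG ∥ CA ∩ GA ∥ EC]
4. C_y = 11  [EG ∥ CA ∩ GA ∥ EC]
   → C = (13, 11)
5. D_x = 11  [D is the reflection of C across A]
6. D_y = 3  [D is the reflection of C across A]
   → D = (11, 3)

C = (13, 11)
D = (11, 3)
G = (6, 0)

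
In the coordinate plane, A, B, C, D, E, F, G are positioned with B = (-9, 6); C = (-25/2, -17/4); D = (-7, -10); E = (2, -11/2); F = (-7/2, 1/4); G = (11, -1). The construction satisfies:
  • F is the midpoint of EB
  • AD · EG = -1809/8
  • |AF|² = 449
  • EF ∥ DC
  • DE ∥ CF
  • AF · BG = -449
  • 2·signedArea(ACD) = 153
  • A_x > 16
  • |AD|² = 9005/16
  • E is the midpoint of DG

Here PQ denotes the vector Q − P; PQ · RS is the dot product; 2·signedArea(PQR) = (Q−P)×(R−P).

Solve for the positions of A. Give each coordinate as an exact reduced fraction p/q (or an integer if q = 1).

1. A_x = 33/2  [AD · EG = -1809/8 ∩ 2·signedArea(ACD) = 153]
2. A_y = -27/4  [AD · EG = -1809/8 ∩ 2·signedArea(ACD) = 153]
   → A = (33/2, -27/4)

A = (33/2, -27/4)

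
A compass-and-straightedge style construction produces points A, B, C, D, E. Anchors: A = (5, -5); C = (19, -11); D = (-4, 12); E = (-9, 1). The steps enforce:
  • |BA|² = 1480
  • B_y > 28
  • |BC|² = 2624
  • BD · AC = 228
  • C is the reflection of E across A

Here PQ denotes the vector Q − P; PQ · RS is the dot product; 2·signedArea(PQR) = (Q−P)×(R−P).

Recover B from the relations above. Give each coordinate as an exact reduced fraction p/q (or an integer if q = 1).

1. B_x = -13  [line -14·x + 6·y + -356 = 0 ∩ |BC|² = 2624]
2. B_y = 29  [line -14·x + 6·y + -356 = 0 ∩ |BC|² = 2624]
   → B = (-13, 29)

B = (-13, 29)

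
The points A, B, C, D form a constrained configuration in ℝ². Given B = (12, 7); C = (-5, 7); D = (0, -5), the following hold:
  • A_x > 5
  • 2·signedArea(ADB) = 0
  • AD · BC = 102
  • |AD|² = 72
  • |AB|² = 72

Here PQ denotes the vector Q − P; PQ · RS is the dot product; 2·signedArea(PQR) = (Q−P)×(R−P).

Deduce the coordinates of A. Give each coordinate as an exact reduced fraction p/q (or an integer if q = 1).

1. A_x = 6  [2·signedArea(ADB) = 0 ∩ AD · BC = 102]
2. A_y = 1  [2·signedArea(ADB) = 0 ∩ AD · BC = 102]
   → A = (6, 1)

A = (6, 1)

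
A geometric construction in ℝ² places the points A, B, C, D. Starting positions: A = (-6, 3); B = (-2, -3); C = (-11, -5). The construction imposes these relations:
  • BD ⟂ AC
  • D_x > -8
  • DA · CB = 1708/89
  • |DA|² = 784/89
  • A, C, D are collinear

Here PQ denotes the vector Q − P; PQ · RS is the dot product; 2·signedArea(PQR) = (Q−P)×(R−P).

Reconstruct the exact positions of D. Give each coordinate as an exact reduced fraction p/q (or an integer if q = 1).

1. D_x = -674/89  [A, C, D are collinear ∩ BD ⟂ AC]
2. D_y = 43/89  [A, C, D are collinear ∩ BD ⟂ AC]
   → D = (-674/89, 43/89)

D = (-674/89, 43/89)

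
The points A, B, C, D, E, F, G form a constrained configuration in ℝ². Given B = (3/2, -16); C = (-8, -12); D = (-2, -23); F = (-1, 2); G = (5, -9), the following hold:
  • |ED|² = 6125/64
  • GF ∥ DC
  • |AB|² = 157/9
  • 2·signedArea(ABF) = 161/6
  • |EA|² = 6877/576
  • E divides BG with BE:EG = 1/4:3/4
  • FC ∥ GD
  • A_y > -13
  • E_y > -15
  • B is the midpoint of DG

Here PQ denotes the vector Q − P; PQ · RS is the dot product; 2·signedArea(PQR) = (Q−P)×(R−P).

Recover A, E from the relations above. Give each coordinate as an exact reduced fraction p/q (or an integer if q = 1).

A = (-1/2, -37/3)
E = (19/8, -57/4)

1. A_x = -1/2  [line -18·x + -5/2·y + -239/6 = 0 ∩ |AB|² = 157/9]
2. A_y = -37/3  [line -18·x + -5/2·y + -239/6 = 0 ∩ |AB|² = 157/9]
   → A = (-1/2, -37/3)
3. E_x = 19/8  [E divides BG with BE:EG = 1/4:3/4]
4. E_y = -57/4  [E divides BG with BE:EG = 1/4:3/4]
   → E = (19/8, -57/4)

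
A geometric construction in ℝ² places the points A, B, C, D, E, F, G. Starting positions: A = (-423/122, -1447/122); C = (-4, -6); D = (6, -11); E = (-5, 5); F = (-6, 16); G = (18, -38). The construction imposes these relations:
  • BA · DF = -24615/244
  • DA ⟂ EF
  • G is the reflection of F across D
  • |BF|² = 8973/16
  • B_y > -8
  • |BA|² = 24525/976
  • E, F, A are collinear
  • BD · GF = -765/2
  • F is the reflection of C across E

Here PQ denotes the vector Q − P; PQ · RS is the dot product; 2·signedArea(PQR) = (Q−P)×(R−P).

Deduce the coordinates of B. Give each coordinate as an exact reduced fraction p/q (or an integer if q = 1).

1. B_x = -3/2  [line 24·x + -54·y + -711/2 = 0 ∩ |BA|² = 24525/976]
2. B_y = -29/4  [line 24·x + -54·y + -711/2 = 0 ∩ |BA|² = 24525/976]
   → B = (-3/2, -29/4)

B = (-3/2, -29/4)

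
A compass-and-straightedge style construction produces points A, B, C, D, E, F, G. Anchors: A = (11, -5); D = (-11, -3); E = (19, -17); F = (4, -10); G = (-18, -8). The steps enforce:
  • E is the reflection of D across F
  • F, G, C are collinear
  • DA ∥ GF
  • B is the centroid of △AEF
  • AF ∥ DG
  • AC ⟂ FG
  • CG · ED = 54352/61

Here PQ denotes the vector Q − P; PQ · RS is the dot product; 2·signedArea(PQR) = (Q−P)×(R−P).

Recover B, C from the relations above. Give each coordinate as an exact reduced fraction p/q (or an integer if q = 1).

B = (34/3, -32/3)
C = (640/61, -646/61)

1. B_x = 34/3  [B is the centroid of △AEF]
2. B_y = -32/3  [B is the centroid of △AEF]
   → B = (34/3, -32/3)
3. C_x = 640/61  [F, G, C are collinear ∩ AC ⟂ FG]
4. C_y = -646/61  [F, G, C are collinear ∩ AC ⟂ FG]
   → C = (640/61, -646/61)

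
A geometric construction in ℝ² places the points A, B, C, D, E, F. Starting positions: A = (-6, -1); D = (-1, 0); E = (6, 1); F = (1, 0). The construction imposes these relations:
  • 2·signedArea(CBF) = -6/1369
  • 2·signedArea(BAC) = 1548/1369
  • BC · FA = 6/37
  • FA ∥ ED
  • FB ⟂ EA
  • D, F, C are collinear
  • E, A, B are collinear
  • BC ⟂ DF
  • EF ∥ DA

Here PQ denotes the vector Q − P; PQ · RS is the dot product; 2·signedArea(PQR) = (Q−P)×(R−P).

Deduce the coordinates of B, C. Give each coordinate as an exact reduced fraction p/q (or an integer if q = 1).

1. B_x = 36/37  [E, A, B are collinear ∩ FB ⟂ EA]
2. B_y = 6/37  [E, A, B are collinear ∩ FB ⟂ EA]
   → B = (36/37, 6/37)
3. C_x = 36/37  [D, F, C are collinear ∩ BC ⟂ DF]
4. C_y = 0  [D, F, C are collinear ∩ BC ⟂ DF]
   → C = (36/37, 0)

B = (36/37, 6/37)
C = (36/37, 0)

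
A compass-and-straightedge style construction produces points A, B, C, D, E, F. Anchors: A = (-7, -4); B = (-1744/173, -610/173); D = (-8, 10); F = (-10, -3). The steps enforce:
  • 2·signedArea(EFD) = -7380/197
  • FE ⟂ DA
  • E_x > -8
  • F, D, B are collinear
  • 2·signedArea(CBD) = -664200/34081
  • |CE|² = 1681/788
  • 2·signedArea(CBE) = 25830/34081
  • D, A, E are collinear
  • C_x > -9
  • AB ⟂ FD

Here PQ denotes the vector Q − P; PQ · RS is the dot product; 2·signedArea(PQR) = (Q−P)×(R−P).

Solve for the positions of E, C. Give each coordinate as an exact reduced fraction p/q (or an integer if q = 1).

1. E_x = -1396/197  [D, A, E are collinear ∩ FE ⟂ DA]
2. E_y = -550/197  [D, A, E are collinear ∩ FE ⟂ DA]
   → E = (-1396/197, -550/197)
3. C_x = -1683/197  [2·signedArea(CBE) = 25830/34081 ∩ 2·signedArea(CBD) = -664200/34081]
4. C_y = -1141/394  [2·signedArea(CBE) = 25830/34081 ∩ 2·signedArea(CBD) = -664200/34081]
   → C = (-1683/197, -1141/394)

C = (-1683/197, -1141/394)
E = (-1396/197, -550/197)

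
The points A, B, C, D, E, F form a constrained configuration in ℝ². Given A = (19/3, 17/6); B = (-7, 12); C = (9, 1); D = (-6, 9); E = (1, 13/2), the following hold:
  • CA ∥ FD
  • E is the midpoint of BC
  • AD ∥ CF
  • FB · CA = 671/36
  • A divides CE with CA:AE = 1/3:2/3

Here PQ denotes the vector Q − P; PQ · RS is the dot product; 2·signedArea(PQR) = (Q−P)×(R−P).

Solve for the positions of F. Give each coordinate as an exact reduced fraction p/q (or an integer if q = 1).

1. F_x = -10/3  [CA ∥ FD ∩ AD ∥ CF]
2. F_y = 43/6  [CA ∥ FD ∩ AD ∥ CF]
   → F = (-10/3, 43/6)

F = (-10/3, 43/6)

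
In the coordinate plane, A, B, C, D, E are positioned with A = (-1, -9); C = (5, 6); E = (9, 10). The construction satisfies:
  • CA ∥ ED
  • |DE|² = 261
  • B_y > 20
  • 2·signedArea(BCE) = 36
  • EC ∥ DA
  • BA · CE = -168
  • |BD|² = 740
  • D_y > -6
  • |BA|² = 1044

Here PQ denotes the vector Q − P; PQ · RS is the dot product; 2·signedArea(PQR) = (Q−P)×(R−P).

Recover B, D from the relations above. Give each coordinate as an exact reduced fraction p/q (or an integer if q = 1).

1. B_x = 11  [2·signedArea(BCE) = 36 ∩ BA · CE = -168]
2. B_y = 21  [2·signedArea(BCE) = 36 ∩ BA · CE = -168]
   → B = (11, 21)
3. D_x = 3  [EC ∥ DA ∩ CA ∥ ED]
4. D_y = -5  [EC ∥ DA ∩ CA ∥ ED]
   → D = (3, -5)

B = (11, 21)
D = (3, -5)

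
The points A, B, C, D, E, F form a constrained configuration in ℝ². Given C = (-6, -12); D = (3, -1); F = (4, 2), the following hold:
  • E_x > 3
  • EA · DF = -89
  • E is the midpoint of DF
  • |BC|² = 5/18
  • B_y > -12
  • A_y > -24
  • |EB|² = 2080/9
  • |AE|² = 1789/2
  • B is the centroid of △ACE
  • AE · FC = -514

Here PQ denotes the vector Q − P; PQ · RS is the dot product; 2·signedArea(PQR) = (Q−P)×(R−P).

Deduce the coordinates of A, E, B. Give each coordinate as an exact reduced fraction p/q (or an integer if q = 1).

A = (-15, -23)
B = (-35/6, -23/2)
E = (7/2, 1/2)

1. E_x = 7/2  [E is the midpoint of DF]
2. E_y = 1/2  [E is the midpoint of DF]
   → E = (7/2, 1/2)
3. A_x = -15  [AE · FC = -514 ∩ EA · DF = -89]
4. A_y = -23  [AE · FC = -514 ∩ EA · DF = -89]
   → A = (-15, -23)
5. B_x = -35/6  [B is the centroid of △ACE]
6. B_y = -23/2  [B is the centroid of △ACE]
   → B = (-35/6, -23/2)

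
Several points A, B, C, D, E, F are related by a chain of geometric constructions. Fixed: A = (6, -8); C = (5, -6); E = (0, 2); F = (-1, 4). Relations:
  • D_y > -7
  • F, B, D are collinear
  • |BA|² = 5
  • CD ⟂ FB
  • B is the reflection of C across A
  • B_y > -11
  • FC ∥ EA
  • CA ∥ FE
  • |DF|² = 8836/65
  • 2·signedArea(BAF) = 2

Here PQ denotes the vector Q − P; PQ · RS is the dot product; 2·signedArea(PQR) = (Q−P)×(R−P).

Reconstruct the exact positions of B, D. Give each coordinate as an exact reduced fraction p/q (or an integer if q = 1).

1. B_x = 7  [B is the reflection of C across A]
2. B_y = -10  [B is the reflection of C across A]
   → B = (7, -10)
3. D_x = 311/65  [F, B, D are collinear ∩ CD ⟂ FB]
4. D_y = -398/65  [F, B, D are collinear ∩ CD ⟂ FB]
   → D = (311/65, -398/65)

B = (7, -10)
D = (311/65, -398/65)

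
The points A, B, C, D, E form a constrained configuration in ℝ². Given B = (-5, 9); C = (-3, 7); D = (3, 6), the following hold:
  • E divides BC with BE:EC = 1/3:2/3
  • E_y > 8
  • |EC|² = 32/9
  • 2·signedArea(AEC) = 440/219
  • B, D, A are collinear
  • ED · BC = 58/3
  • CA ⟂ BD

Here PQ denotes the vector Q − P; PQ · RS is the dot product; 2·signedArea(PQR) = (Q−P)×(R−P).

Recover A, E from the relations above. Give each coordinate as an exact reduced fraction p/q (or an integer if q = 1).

A = (-189/73, 591/73)
E = (-13/3, 25/3)

1. A_x = -189/73  [B, D, A are collinear ∩ CA ⟂ BD]
2. A_y = 591/73  [B, D, A are collinear ∩ CA ⟂ BD]
   → A = (-189/73, 591/73)
3. E_x = -13/3  [E divides BC with BE:EC = 1/3:2/3]
4. E_y = 25/3  [E divides BC with BE:EC = 1/3:2/3]
   → E = (-13/3, 25/3)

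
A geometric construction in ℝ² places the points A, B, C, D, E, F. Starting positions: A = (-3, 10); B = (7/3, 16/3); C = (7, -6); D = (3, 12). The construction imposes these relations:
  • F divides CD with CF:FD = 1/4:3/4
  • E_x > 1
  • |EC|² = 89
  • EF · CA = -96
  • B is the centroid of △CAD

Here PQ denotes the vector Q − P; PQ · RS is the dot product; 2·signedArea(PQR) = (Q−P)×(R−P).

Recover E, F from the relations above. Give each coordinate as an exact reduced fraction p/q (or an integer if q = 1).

E = (2, 2)
F = (6, -3/2)

1. F_x = 6  [F divides CD with CF:FD = 1/4:3/4]
2. F_y = -3/2  [F divides CD with CF:FD = 1/4:3/4]
   → F = (6, -3/2)
3. E_x = 2  [line 10·x + -16·y + 12 = 0 ∩ |EC|² = 89]
4. E_y = 2  [line 10·x + -16·y + 12 = 0 ∩ |EC|² = 89]
   → E = (2, 2)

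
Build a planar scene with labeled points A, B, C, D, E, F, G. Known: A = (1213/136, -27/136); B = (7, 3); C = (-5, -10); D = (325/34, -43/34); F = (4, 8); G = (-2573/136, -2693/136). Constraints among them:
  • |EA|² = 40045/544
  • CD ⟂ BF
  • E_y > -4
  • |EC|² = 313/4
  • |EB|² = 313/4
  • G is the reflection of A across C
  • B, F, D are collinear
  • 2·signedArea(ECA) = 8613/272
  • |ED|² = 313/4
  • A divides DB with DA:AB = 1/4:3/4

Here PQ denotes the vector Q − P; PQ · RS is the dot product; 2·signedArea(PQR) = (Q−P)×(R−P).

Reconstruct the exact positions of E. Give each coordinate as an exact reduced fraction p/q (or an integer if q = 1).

1. E_x = 1  [line -1333/136·x + 1893/136·y + 15917/272 = 0 ∩ |EC|² = 313/4]
2. E_y = -7/2  [line -1333/136·x + 1893/136·y + 15917/272 = 0 ∩ |EC|² = 313/4]
   → E = (1, -7/2)

E = (1, -7/2)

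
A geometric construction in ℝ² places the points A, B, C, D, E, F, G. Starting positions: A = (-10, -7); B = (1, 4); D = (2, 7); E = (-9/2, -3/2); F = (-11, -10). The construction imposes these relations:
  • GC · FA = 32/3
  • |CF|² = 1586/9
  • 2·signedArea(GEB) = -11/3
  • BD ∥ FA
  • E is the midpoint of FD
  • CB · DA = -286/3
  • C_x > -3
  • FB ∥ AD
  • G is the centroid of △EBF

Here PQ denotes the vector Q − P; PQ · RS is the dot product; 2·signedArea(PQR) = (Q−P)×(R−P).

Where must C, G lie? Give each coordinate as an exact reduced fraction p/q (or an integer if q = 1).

C = (-8/3, 1/3)
G = (-29/6, -5/2)

1. G_x = -29/6  [G is the centroid of △EBF]
2. G_y = -5/2  [G is the centroid of △EBF]
   → G = (-29/6, -5/2)
3. C_x = -8/3  [CB · DA = -286/3 ∩ GC · FA = 32/3]
4. C_y = 1/3  [CB · DA = -286/3 ∩ GC · FA = 32/3]
   → C = (-8/3, 1/3)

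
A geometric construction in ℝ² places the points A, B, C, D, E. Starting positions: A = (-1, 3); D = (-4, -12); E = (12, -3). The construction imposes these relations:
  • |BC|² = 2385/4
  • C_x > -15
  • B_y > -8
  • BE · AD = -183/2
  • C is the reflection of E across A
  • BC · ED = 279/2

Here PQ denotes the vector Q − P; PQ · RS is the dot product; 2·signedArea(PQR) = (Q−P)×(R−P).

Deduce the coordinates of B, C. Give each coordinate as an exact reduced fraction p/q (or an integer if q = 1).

1. C_x = -14  [C is the reflection of E across A]
2. C_y = 9  [C is the reflection of E across A]
   → C = (-14, 9)
3. B_x = 4  [BC · ED = 279/2 ∩ BE · AD = -183/2]
4. B_y = -15/2  [BC · ED = 279/2 ∩ BE · AD = -183/2]
   → B = (4, -15/2)

B = (4, -15/2)
C = (-14, 9)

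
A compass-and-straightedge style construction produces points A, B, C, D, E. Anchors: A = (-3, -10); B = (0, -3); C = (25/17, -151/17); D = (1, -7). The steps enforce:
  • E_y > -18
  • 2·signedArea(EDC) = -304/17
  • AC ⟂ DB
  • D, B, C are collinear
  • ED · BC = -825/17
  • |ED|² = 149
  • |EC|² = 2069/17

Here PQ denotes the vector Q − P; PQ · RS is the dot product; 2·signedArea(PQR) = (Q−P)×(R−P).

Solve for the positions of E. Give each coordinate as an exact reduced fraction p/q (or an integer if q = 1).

E = (-6, -17)

1. E_x = -6  [2·signedArea(EDC) = -304/17 ∩ ED · BC = -825/17]
2. E_y = -17  [2·signedArea(EDC) = -304/17 ∩ ED · BC = -825/17]
   → E = (-6, -17)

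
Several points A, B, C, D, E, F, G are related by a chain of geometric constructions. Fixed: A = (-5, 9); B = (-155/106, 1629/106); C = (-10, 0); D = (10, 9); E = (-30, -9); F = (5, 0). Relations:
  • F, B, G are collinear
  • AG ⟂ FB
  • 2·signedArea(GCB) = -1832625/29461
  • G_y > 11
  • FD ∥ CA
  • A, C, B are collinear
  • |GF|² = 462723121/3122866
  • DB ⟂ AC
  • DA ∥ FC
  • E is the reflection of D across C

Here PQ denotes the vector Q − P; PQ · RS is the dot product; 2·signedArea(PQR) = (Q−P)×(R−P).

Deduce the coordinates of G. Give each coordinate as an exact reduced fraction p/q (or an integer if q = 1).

G = (879295/3122866, 35041419/3122866)

1. G_x = 879295/3122866  [F, B, G are collinear ∩ AG ⟂ FB]
2. G_y = 35041419/3122866  [F, B, G are collinear ∩ AG ⟂ FB]
   → G = (879295/3122866, 35041419/3122866)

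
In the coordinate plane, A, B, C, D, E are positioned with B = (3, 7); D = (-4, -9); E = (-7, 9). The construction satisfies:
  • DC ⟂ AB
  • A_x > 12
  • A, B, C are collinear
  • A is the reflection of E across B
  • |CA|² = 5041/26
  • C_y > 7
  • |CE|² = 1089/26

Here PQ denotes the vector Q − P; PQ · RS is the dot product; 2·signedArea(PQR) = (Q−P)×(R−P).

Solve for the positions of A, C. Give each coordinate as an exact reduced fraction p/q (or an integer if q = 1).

A = (13, 5)
C = (-17/26, 201/26)

1. A_x = 13  [A is the reflection of E across B]
2. A_y = 5  [A is the reflection of E across B]
   → A = (13, 5)
3. C_x = -17/26  [A, B, C are collinear ∩ DC ⟂ AB]
4. C_y = 201/26  [A, B, C are collinear ∩ DC ⟂ AB]
   → C = (-17/26, 201/26)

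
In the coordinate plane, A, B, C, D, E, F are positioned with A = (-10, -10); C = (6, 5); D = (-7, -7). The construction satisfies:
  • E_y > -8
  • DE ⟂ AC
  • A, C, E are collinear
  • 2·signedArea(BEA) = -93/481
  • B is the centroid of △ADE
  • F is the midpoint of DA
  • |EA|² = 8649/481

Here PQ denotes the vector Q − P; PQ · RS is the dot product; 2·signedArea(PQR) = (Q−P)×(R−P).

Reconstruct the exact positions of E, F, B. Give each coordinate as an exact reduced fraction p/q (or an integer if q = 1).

B = (-3833/481, -3864/481)
E = (-3322/481, -3415/481)
F = (-17/2, -17/2)

1. E_x = -3322/481  [A, C, E are collinear ∩ DE ⟂ AC]
2. E_y = -3415/481  [A, C, E are collinear ∩ DE ⟂ AC]
   → E = (-3322/481, -3415/481)
3. F_x = -17/2  [F is the midpoint of DA]
4. F_y = -17/2  [F is the midpoint of DA]
   → F = (-17/2, -17/2)
5. B_x = -3833/481  [B is the centroid of △ADE]
6. B_y = -3864/481  [B is the centroid of △ADE]
   → B = (-3833/481, -3864/481)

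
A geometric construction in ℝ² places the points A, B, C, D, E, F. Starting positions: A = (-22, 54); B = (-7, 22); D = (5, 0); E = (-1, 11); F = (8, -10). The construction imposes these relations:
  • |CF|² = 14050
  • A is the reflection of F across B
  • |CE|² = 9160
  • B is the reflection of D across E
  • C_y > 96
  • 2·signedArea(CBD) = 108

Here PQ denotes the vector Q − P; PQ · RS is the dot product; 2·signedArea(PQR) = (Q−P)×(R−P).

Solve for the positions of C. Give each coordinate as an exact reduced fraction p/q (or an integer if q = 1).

1. C_x = -43  [line 22·x + 12·y + -218 = 0 ∩ |CE|² = 9160]
2. C_y = 97  [line 22·x + 12·y + -218 = 0 ∩ |CE|² = 9160]
   → C = (-43, 97)

C = (-43, 97)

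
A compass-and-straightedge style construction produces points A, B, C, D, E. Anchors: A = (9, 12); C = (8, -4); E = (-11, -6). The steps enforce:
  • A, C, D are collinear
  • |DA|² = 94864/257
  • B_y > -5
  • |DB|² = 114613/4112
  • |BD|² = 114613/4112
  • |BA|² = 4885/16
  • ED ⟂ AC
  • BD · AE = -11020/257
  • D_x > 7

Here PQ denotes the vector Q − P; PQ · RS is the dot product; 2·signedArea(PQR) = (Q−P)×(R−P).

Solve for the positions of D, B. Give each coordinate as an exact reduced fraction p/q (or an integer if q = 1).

1. D_x = 2005/257  [A, C, D are collinear ∩ ED ⟂ AC]
2. D_y = -1844/257  [A, C, D are collinear ∩ ED ⟂ AC]
   → D = (2005/257, -1844/257)
3. B_x = 13/4  [line 20·x + 18·y + 16 = 0 ∩ |DB|² = 114613/4112]
4. B_y = -9/2  [line 20·x + 18·y + 16 = 0 ∩ |DB|² = 114613/4112]
   → B = (13/4, -9/2)

B = (13/4, -9/2)
D = (2005/257, -1844/257)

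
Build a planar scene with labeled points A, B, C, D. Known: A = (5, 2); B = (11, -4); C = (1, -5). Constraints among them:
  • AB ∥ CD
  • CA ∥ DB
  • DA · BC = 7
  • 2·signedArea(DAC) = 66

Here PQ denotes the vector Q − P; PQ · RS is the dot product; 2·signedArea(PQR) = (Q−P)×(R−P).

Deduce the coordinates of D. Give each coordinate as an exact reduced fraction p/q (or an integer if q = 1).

D = (7, -11)

1. D_x = 7  [CA ∥ DB ∩ AB ∥ CD]
2. D_y = -11  [CA ∥ DB ∩ AB ∥ CD]
   → D = (7, -11)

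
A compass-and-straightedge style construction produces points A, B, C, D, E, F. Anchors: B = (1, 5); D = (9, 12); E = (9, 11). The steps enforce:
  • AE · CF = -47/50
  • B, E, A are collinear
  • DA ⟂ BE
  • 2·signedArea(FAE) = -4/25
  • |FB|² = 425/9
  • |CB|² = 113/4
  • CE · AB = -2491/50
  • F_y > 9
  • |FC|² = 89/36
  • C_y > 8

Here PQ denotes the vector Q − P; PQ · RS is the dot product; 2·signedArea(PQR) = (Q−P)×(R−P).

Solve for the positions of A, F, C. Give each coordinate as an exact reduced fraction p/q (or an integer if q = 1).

A = (237/25, 284/25)
C = (5, 17/2)
F = (19/3, 28/3)

1. A_x = 237/25  [B, E, A are collinear ∩ DA ⟂ BE]
2. A_y = 284/25  [B, E, A are collinear ∩ DA ⟂ BE]
   → A = (237/25, 284/25)
3. F_x = 19/3  [line 9/25·x + -12/25·y + 11/5 = 0 ∩ |FB|² = 425/9]
4. F_y = 28/3  [line 9/25·x + -12/25·y + 11/5 = 0 ∩ |FB|² = 425/9]
   → F = (19/3, 28/3)
5. C_x = 5  [line 212/25·x + 159/25·y + -4823/50 = 0 ∩ |CB|² = 113/4]
6. C_y = 17/2  [line 212/25·x + 159/25·y + -4823/50 = 0 ∩ |CB|² = 113/4]
   → C = (5, 17/2)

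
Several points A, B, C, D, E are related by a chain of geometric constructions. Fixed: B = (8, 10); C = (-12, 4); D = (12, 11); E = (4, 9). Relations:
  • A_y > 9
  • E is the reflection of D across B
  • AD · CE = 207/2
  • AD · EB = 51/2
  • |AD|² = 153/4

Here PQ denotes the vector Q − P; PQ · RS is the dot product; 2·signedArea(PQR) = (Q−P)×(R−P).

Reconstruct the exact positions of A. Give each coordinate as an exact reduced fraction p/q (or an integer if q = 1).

A = (6, 19/2)

1. A_x = 6  [AD · EB = 51/2 ∩ AD · CE = 207/2]
2. A_y = 19/2  [AD · EB = 51/2 ∩ AD · CE = 207/2]
   → A = (6, 19/2)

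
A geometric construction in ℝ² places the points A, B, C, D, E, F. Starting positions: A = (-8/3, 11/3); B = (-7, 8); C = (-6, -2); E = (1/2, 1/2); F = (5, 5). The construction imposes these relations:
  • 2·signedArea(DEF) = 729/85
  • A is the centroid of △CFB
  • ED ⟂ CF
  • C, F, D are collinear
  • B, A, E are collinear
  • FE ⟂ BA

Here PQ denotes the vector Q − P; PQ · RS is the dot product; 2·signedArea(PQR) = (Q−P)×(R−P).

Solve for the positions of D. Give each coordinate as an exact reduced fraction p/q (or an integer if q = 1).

D = (-41/170, 283/170)

1. D_x = -41/170  [C, F, D are collinear ∩ ED ⟂ CF]
2. D_y = 283/170  [C, F, D are collinear ∩ ED ⟂ CF]
   → D = (-41/170, 283/170)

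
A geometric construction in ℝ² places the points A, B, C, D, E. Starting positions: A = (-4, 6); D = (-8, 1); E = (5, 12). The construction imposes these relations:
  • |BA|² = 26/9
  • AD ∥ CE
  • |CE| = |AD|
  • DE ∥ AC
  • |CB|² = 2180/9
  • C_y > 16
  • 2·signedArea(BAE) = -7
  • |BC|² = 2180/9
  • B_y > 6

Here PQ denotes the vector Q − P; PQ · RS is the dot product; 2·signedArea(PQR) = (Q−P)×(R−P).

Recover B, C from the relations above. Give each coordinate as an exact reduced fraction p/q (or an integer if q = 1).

1. B_x = -7/3  [line -6·x + 9·y + -71 = 0 ∩ |BA|² = 26/9]
2. B_y = 19/3  [line -6·x + 9·y + -71 = 0 ∩ |BA|² = 26/9]
   → B = (-7/3, 19/3)
3. C_x = 9  [AD ∥ CE ∩ DE ∥ AC]
4. C_y = 17  [AD ∥ CE ∩ DE ∥ AC]
   → C = (9, 17)

B = (-7/3, 19/3)
C = (9, 17)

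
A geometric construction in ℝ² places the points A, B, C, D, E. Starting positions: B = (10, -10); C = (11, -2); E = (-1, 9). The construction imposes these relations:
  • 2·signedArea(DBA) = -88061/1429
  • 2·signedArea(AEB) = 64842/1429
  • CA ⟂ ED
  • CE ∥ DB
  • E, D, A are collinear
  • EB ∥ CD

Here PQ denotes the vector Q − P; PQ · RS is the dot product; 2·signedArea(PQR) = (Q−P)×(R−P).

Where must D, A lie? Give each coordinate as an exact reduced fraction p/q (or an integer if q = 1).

A = (12509/1429, -5319/1429)
D = (22, -21)

1. D_x = 22  [CE ∥ DB ∩ EB ∥ CD]
2. D_y = -21  [CE ∥ DB ∩ EB ∥ CD]
   → D = (22, -21)
3. A_x = 12509/1429  [E, D, A are collinear ∩ CA ⟂ ED]
4. A_y = -5319/1429  [E, D, A are collinear ∩ CA ⟂ ED]
   → A = (12509/1429, -5319/1429)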